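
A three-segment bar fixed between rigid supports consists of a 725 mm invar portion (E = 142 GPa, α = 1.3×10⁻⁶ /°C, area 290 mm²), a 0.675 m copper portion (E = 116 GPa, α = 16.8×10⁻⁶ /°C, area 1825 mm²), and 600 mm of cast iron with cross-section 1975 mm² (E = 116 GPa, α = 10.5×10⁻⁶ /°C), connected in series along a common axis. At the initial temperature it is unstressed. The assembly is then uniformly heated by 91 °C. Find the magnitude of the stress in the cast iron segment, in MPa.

σ ≈ 36.6 MPa (compressive)

If the supports were absent, the total length change would be Σ αᵢΔT Lᵢ = 1.3×10⁻⁶×91×725 + 16.8×10⁻⁶×91×675 + 10.5×10⁻⁶×91×600 = 1.691 mm.
The walls prevent any net length change, so an axial force P (same in every segment) develops. Compatibility: P · Σ Lᵢ/(AᵢEᵢ) = δ_free.
The series flexibility is Σ Lᵢ/(AᵢEᵢ) = 725/(290×142×10³) + 675/(1825×116×10³) + 600/(1975×116×10³) = 2.341×10⁻⁵ mm/N.
So P = 1.691 / 2.341×10⁻⁵ = 72.22 kN, compressive.
σ_{cast iron} = P / A = 72220 / 1975 = 36.57 MPa.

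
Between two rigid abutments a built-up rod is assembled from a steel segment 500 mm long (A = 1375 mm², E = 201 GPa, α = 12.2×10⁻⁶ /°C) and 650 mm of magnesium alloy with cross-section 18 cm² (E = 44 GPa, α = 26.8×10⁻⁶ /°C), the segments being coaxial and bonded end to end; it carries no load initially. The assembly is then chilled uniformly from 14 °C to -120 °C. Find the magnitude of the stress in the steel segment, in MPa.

With the walls removed the bar would change length by δ_free = Σ αᵢΔT Lᵢ = 12.2×10⁻⁶×134×500 + 26.8×10⁻⁶×134×650 = 3.152 mm.
The rigid supports impose zero overall length change; the single axial force P common to all segments must satisfy P Σ Lᵢ/(AᵢEᵢ) = δ_free.
Σ Lᵢ/(AᵢEᵢ) = 500/(1375×201×10³) + 650/(1800×44×10³) = 1.002×10⁻⁵ mm/N.
So P = 3.152 / 1.002×10⁻⁵ = 314.7 kN, tensile.
σ_{steel} = P / A = 314700 / 1375 = 228.8 MPa.

σ ≈ 229 MPa (tensile)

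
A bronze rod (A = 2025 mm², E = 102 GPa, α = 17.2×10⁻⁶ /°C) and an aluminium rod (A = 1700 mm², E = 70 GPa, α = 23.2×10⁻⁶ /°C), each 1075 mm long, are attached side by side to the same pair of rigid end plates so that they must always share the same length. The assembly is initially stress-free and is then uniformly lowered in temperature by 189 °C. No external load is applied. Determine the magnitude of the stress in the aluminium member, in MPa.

σ ≈ 50.4 MPa (tensile)

Both members must finish at the same length. With the larger α, the aluminium tends to over-contract; the plates restrain it, putting the aluminium in tension and the bronze in compression. With no external load the two internal forces are equal and opposite, magnitude P.
Setting the final lengths equal and cancelling L: (α₁ − α₂)ΔT = P/(A₁E₁) + P/(A₂E₂).
|α₁ − α₂|·ΔT = 6×10⁻⁶ × 189 = 0.001134.
1/(A₁E₁) + 1/(A₂E₂) = 1/(2025×102×10³) + 1/(1700×70×10³) = 1.324×10⁻⁸ N⁻¹.
So P = 0.001134 / 1.324×10⁻⁸ = 85.62 kN.
σ_{aluminium} = P/A₂ = 85620/1700 = 50.36 MPa, tensile.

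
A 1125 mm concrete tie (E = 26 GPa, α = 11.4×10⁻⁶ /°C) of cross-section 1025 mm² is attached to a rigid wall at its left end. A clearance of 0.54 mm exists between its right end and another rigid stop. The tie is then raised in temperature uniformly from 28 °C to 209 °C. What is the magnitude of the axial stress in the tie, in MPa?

Unrestrained expansion: δ_free = αΔT L = 11.4×10⁻⁶ × 181 × 1125 = 2.321 mm.
After closing the 0.54 mm clearance, 2.321 − 0.54 = 1.781 mm of expansion remains to be suppressed by the wall.
So σ = E(δ_free − g)/L = 26×10³ × 1.781/1125 = 41.17 MPa.

σ ≈ 41.2 MPa (compressive)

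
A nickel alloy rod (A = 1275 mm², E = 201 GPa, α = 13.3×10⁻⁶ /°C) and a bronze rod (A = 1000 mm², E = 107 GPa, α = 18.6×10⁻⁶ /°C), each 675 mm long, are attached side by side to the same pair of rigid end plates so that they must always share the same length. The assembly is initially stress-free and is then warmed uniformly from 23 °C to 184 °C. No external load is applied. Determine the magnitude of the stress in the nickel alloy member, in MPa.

σ ≈ 50.5 MPa (tensile)

Both members must finish at the same length. With the larger α, the bronze tends to over-expand; the plates restrain it, putting the bronze in compression and the nickel alloy in tension. With no external load the two internal forces are equal and opposite, magnitude P.
Setting the final lengths equal and cancelling L: (α₁ − α₂)ΔT = P/(A₁E₁) + P/(A₂E₂).
|α₁ − α₂|·ΔT = 5.3×10⁻⁶ × 161 = 0.0008533.
1/(A₁E₁) + 1/(A₂E₂) = 1/(1275×201×10³) + 1/(1000×107×10³) = 1.325×10⁻⁸ N⁻¹.
So P = 0.0008533 / 1.325×10⁻⁸ = 64.41 kN.
σ_{nickel alloy} = P/A₁ = 64410/1275 = 50.52 MPa, tensile.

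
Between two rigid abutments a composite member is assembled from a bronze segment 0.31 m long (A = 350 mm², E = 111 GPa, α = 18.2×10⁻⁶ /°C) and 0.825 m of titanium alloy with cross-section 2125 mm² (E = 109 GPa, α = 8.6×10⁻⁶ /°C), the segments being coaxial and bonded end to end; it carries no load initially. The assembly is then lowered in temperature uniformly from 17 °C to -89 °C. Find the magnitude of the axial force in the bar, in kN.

P ≈ 117 kN (tensile)

With the walls removed the bar would change length by δ_free = Σ αᵢΔT Lᵢ = 18.2×10⁻⁶×106×310 + 8.6×10⁻⁶×106×825 = 1.35 mm.
The rigid supports impose zero overall length change; the single axial force P common to all segments must satisfy P Σ Lᵢ/(AᵢEᵢ) = δ_free.
Σ Lᵢ/(AᵢEᵢ) = 310/(350×111×10³) + 825/(2125×109×10³) = 1.154×10⁻⁵ mm/N.
Hence P = δ_free / Σ(L/AE) = 1.35/1.154×10⁻⁵ = 117 kN (tensile).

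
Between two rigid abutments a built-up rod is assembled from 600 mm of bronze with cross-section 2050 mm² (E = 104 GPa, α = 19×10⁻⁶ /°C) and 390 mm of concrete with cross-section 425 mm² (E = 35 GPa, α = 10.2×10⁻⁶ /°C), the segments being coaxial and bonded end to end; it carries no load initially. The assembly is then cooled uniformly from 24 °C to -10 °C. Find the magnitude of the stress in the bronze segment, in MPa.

With the walls removed the bar would change length by δ_free = Σ αᵢΔT Lᵢ = 19×10⁻⁶×34×600 + 10.2×10⁻⁶×34×390 = 0.5229 mm.
The rigid supports impose zero overall length change; the single axial force P common to all segments must satisfy P Σ Lᵢ/(AᵢEᵢ) = δ_free.
Σ Lᵢ/(AᵢEᵢ) = 600/(2050×104×10³) + 390/(425×35×10³) = 2.903×10⁻⁵ mm/N.
Hence P = δ_free / Σ(L/AE) = 0.5229/2.903×10⁻⁵ = 18.01 kN (tensile).
σ_{bronze} = P / A = 18010 / 2050 = 8.785 MPa.

σ ≈ 8.78 MPa (tensile)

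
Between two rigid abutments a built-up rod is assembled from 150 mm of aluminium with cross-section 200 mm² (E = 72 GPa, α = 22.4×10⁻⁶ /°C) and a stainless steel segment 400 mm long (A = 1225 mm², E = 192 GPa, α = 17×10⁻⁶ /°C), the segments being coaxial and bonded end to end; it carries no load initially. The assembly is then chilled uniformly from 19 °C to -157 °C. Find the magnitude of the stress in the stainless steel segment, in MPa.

With the walls removed the bar would change length by δ_free = Σ αᵢΔT Lᵢ = 22.4×10⁻⁶×176×150 + 17×10⁻⁶×176×400 = 1.788 mm.
Since the ends are fixed, an axial force P builds up, equal in every segment, with P · Σ Lᵢ/(AᵢEᵢ) = δ_free.
The series flexibility is Σ Lᵢ/(AᵢEᵢ) = 150/(200×72×10³) + 400/(1225×192×10³) = 1.212×10⁻⁵ mm/N.
So P = 1.788 / 1.212×10⁻⁵ = 147.6 kN, tensile.
σ_{stainless steel} = P / A = 147600 / 1225 = 120.5 MPa.

σ ≈ 120 MPa (tensile)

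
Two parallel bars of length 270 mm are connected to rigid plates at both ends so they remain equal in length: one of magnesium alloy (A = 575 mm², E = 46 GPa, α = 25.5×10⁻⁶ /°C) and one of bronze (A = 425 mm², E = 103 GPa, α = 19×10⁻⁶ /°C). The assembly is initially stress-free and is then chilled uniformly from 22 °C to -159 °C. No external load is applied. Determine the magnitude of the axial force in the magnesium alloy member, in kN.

P ≈ 19.4 kN (tensile in the magnesium alloy)

Both members must finish at the same length. With the larger α, the magnesium alloy tends to over-contract; the plates restrain it, putting the magnesium alloy in tension and the bronze in compression. With no external load the two internal forces are equal and opposite, magnitude P.
Compatibility of the two members (thermal + elastic change equal): (α₁ − α₂)ΔT = P·[1/(A₁E₁) + 1/(A₂E₂)].
|α₁ − α₂|·ΔT = 6.5×10⁻⁶ × 181 = 0.001177.
1/(A₁E₁) + 1/(A₂E₂) = 1/(575×46×10³) + 1/(425×103×10³) = 6.065×10⁻⁸ N⁻¹.
So P = 0.001177 / 6.065×10⁻⁸ = 19.4 kN.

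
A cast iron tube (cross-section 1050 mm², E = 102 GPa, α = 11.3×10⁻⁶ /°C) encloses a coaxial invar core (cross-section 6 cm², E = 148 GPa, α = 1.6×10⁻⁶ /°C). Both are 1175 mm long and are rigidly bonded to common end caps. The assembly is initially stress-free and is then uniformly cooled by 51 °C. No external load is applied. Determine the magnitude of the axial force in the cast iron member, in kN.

The cast iron has the larger α, so on cooling it would change length more than the invar if both were free. The rigid plates force a common final length, so the cast iron is put into tension and the invar into compression, with equal and opposite forces P (no external load).
Compatibility of the two members (thermal + elastic change equal): (α₁ − α₂)ΔT = P·[1/(A₁E₁) + 1/(A₂E₂)].
|α₁ − α₂|·ΔT = 9.7×10⁻⁶ × 51 = 0.0004947.
1/(A₁E₁) + 1/(A₂E₂) = 1/(1050×102×10³) + 1/(600×148×10³) = 2.06×10⁻⁸ N⁻¹.
P = 0.0004947 / 2.06×10⁻⁸ = 24020 N = 24.02 kN.

P ≈ 24 kN (tensile in the cast iron)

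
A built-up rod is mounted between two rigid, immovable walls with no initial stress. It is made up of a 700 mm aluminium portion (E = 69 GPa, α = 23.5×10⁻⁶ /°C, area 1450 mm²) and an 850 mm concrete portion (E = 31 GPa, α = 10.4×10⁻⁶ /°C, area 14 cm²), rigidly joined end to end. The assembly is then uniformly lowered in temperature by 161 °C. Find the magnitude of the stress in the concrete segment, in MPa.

σ ≈ 109 MPa (tensile)

Free thermal contraction of the whole bar: Σ αᵢΔT Lᵢ = 23.5×10⁻⁶×161×700 + 10.4×10⁻⁶×161×850 = 4.072 mm.
The walls prevent any net length change, so an axial force P (same in every segment) develops. Compatibility: P · Σ Lᵢ/(AᵢEᵢ) = δ_free.
The series flexibility is Σ Lᵢ/(AᵢEᵢ) = 700/(1450×69×10³) + 850/(1400×31×10³) = 2.658×10⁻⁵ mm/N.
So P = 4.072 / 2.658×10⁻⁵ = 153.2 kN, tensile.
σ_{concrete} = P / A = 153200 / 1400 = 109.4 MPa.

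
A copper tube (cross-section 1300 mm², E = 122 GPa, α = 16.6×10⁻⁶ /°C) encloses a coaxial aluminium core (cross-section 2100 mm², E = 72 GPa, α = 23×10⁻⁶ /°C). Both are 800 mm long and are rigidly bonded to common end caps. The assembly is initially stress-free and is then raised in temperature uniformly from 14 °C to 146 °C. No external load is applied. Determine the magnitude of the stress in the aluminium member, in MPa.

Equilibrium of a rigid end plate with no external load gives equal and opposite internal forces ±P in the two members. Since α_{aluminium} > α_{copper}, heating drives the aluminium into compression and the copper into tension.
Setting the final lengths equal and cancelling L: (α₁ − α₂)ΔT = P/(A₁E₁) + P/(A₂E₂).
|α₁ − α₂|·ΔT = 6.4×10⁻⁶ × 132 = 0.0008448.
1/(A₁E₁) + 1/(A₂E₂) = 1/(1300×122×10³) + 1/(2100×72×10³) = 1.292×10⁻⁸ N⁻¹.
P = 0.0008448 / 1.292×10⁻⁸ = 65390 N = 65.39 kN.
σ_{aluminium} = P/A₂ = 65390/2100 = 31.14 MPa, compressive.

σ ≈ 31.1 MPa (compressive)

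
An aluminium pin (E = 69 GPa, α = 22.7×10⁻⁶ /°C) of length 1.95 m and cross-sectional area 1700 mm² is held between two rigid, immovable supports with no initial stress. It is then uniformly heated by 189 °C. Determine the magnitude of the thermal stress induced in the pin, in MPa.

σ ≈ 296 MPa (compressive)

The supports are rigid, so the total axial strain is zero. The restrained thermal strain is ε = αΔT = 22.7×10⁻⁶ × 189 = 4290.3×10⁻⁶.
The stress required to suppress this strain is σ = Eε = 69×10³ × 4290.3×10⁻⁶ = 296 MPa, compressive since the pin is trying to expand.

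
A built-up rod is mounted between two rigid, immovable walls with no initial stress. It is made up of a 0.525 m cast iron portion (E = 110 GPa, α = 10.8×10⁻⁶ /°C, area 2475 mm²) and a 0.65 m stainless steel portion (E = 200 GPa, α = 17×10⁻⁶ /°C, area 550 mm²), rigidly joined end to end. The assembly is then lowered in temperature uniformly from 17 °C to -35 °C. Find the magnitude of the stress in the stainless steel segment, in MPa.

Free thermal contraction of the whole bar: Σ αᵢΔT Lᵢ = 10.8×10⁻⁶×52×525 + 17×10⁻⁶×52×650 = 0.8694 mm.
The rigid supports impose zero overall length change; the single axial force P common to all segments must satisfy P Σ Lᵢ/(AᵢEᵢ) = δ_free.
The series flexibility is Σ Lᵢ/(AᵢEᵢ) = 525/(2475×110×10³) + 650/(550×200×10³) = 7.837×10⁻⁶ mm/N.
So P = 0.8694 / 7.837×10⁻⁶ = 110.9 kN, tensile.
σ_{stainless steel} = P / A = 110900 / 550 = 201.7 MPa.

σ ≈ 202 MPa (tensile)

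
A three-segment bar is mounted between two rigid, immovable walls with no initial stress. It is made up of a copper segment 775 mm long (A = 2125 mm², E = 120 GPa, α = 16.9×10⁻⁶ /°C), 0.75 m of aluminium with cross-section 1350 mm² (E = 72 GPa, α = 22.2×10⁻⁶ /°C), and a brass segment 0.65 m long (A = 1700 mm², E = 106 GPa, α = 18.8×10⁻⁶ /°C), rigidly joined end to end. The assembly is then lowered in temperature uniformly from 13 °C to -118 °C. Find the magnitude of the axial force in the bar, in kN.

Free thermal contraction of the whole bar: Σ αᵢΔT Lᵢ = 16.9×10⁻⁶×131×775 + 22.2×10⁻⁶×131×750 + 18.8×10⁻⁶×131×650 = 5.498 mm.
The rigid supports impose zero overall length change; the single axial force P common to all segments must satisfy P Σ Lᵢ/(AᵢEᵢ) = δ_free.
Σ Lᵢ/(AᵢEᵢ) = 775/(2125×120×10³) + 750/(1350×72×10³) + 650/(1700×106×10³) = 1.436×10⁻⁵ mm/N.
So P = 5.498 / 1.436×10⁻⁵ = 382.8 kN, tensile.

P ≈ 383 kN (tensile)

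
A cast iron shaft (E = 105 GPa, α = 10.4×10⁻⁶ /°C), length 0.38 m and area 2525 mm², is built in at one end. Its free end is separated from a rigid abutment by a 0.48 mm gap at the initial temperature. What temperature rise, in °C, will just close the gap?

ΔT ≈ 121 °C

Contact occurs when the free expansion equals the gap: αΔT L = 0.48 mm.
So ΔT = g/(αL) = 0.48/(10.4×10⁻⁶ × 380) = 121.5 °C.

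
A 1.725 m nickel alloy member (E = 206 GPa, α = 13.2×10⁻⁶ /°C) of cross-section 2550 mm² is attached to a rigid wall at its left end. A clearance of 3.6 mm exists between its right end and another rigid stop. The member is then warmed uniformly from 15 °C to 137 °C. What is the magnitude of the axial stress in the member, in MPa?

σ ≈ 0 MPa

Unrestrained expansion: δ_free = αΔT L = 13.2×10⁻⁶ × 122 × 1725 = 2.778 mm.
This is smaller than the 3.6 mm clearance, so the member expands freely without reaching the stop — the stress is zero.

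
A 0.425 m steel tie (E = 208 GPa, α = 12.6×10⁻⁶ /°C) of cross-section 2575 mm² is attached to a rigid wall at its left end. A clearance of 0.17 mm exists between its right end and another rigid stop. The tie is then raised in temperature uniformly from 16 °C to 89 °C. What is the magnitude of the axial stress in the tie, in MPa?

Free thermal elongation = αΔT L = 12.6×10⁻⁶ × 73 × 425 = 0.3909 mm.
After closing the 0.17 mm clearance, 0.3909 − 0.17 = 0.2209 mm of expansion remains to be suppressed by the wall.
Compatibility: PL/(AE) = 0.2209 mm, so σ = P/A = E × (0.2209/425) = 108.1 MPa.

σ ≈ 108 MPa (compressive)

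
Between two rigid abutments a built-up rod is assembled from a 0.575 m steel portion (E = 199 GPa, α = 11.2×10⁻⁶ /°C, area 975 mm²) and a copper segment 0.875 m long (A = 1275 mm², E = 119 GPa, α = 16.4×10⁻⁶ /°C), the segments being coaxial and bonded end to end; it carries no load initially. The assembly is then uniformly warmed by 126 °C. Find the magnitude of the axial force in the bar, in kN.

P ≈ 300 kN (compressive)

With the walls removed the bar would change length by δ_free = Σ αᵢΔT Lᵢ = 11.2×10⁻⁶×126×575 + 16.4×10⁻⁶×126×875 = 2.62 mm.
Since the ends are fixed, an axial force P builds up, equal in every segment, with P · Σ Lᵢ/(AᵢEᵢ) = δ_free.
The series flexibility is Σ Lᵢ/(AᵢEᵢ) = 575/(975×199×10³) + 875/(1275×119×10³) = 8.731×10⁻⁶ mm/N.
So P = 2.62 / 8.731×10⁻⁶ = 300 kN, compressive.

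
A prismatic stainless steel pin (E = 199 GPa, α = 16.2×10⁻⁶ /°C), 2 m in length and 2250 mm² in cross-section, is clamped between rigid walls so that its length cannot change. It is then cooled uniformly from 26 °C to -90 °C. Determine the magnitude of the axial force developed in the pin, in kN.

P ≈ 841 kN (tensile)

Full restraint means ε = 0, so the stress is σ = EαΔT = 199×10³ × 16.2×10⁻⁶ × 116 = 374 MPa.
P = AEαΔT = 2250 × 199×10³ × 16.2×10⁻⁶ × 116 = 841.4 kN (tensile).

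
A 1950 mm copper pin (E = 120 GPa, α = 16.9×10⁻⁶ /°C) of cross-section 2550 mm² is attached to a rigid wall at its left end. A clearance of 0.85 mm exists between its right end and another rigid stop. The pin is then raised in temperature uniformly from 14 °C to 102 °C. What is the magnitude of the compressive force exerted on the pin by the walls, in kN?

P ≈ 322 kN

If the wall were absent the pin would grow by αΔT L = 16.9×10⁻⁶ × 88 × 1950 = 2.9 mm.
The gap closes (δ_free > 0.85 mm) and the wall then resists a further 2.9 − 0.85 = 2.05 mm of expansion.
That suppressed elongation corresponds to σ = E·Δ/L = 120×10³ × 2.05/1950 = 126.2 MPa.
P = σA = 126.2 × 2550 = 321.7 kN.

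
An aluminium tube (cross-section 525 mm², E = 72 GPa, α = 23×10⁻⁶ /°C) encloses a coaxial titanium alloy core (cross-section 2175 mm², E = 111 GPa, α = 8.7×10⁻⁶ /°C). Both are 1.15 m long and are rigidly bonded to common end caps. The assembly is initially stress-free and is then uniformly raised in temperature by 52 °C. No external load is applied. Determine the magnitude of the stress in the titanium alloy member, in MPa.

σ ≈ 11.2 MPa (tensile)

The aluminium has the larger α, so on heating it would change length more than the titanium alloy if both were free. The rigid plates force a common final length, so the aluminium is put into compression and the titanium alloy into tension, with equal and opposite forces P (no external load).
Setting the final lengths equal and cancelling L: (α₁ − α₂)ΔT = P/(A₁E₁) + P/(A₂E₂).
|α₁ − α₂|·ΔT = 14.3×10⁻⁶ × 52 = 0.0007436.
1/(A₁E₁) + 1/(A₂E₂) = 1/(525×72×10³) + 1/(2175×111×10³) = 3.06×10⁻⁸ N⁻¹.
So P = 0.0007436 / 3.06×10⁻⁸ = 24.3 kN.
σ_{titanium alloy} = P/A₂ = 24300/2175 = 11.17 MPa, tensile.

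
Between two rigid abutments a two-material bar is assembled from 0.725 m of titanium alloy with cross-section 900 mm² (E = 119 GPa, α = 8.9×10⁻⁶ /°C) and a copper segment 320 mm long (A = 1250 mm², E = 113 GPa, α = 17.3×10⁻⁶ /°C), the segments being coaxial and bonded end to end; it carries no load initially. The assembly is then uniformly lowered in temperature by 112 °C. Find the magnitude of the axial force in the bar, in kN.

If the supports were absent, the total length change would be Σ αᵢΔT Lᵢ = 8.9×10⁻⁶×112×725 + 17.3×10⁻⁶×112×320 = 1.343 mm.
Since the ends are fixed, an axial force P builds up, equal in every segment, with P · Σ Lᵢ/(AᵢEᵢ) = δ_free.
Σ Lᵢ/(AᵢEᵢ) = 725/(900×119×10³) + 320/(1250×113×10³) = 9.035×10⁻⁶ mm/N.
So P = 1.343 / 9.035×10⁻⁶ = 148.6 kN, tensile.

P ≈ 149 kN (tensile)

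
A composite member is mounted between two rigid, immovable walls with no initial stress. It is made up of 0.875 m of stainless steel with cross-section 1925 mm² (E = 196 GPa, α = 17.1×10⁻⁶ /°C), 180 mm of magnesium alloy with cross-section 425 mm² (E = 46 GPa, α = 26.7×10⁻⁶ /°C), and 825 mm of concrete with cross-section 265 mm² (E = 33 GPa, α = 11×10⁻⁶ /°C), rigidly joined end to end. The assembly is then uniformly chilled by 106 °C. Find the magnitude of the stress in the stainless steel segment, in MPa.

Free thermal contraction of the whole bar: Σ αᵢΔT Lᵢ = 17.1×10⁻⁶×106×875 + 26.7×10⁻⁶×106×180 + 11×10⁻⁶×106×825 = 3.057 mm.
The rigid supports impose zero overall length change; the single axial force P common to all segments must satisfy P Σ Lᵢ/(AᵢEᵢ) = δ_free.
Σ Lᵢ/(AᵢEᵢ) = 875/(1925×196×10³) + 180/(425×46×10³) + 825/(265×33×10³) = 0.0001059 mm/N.
So P = 3.057 / 0.0001059 = 28.88 kN, tensile.
σ_{stainless steel} = P / A = 28880 / 1925 = 15 MPa.

σ ≈ 15 MPa (tensile)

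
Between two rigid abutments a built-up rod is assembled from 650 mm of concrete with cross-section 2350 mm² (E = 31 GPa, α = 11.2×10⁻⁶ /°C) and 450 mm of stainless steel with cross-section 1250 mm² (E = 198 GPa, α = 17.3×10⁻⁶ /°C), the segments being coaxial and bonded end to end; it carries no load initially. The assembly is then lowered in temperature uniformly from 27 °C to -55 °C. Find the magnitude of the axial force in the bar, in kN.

P ≈ 115 kN (tensile)

With the walls removed the bar would change length by δ_free = Σ αᵢΔT Lᵢ = 11.2×10⁻⁶×82×650 + 17.3×10⁻⁶×82×450 = 1.235 mm.
The walls prevent any net length change, so an axial force P (same in every segment) develops. Compatibility: P · Σ Lᵢ/(AᵢEᵢ) = δ_free.
Σ Lᵢ/(AᵢEᵢ) = 650/(2350×31×10³) + 450/(1250×198×10³) = 1.074×10⁻⁵ mm/N.
Hence P = δ_free / Σ(L/AE) = 1.235/1.074×10⁻⁵ = 115 kN (tensile).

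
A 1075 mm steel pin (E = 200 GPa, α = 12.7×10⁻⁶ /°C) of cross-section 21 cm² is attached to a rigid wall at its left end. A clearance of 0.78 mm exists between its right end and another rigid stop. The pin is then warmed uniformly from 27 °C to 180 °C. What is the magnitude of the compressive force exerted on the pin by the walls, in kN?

P ≈ 511 kN

Free thermal elongation = αΔT L = 12.7×10⁻⁶ × 153 × 1075 = 2.089 mm.
The gap closes (δ_free > 0.78 mm) and the wall then resists a further 2.089 − 0.78 = 1.309 mm of expansion.
Compatibility: PL/(AE) = 1.309 mm, so σ = P/A = E × (1.309/1075) = 243.5 MPa.
P = σA = 243.5 × 2100 = 511.4 kN.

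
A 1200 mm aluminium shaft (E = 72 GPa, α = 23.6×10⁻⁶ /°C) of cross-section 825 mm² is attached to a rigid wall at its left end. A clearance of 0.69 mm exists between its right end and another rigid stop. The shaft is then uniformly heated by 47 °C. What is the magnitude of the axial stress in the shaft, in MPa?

σ ≈ 38.5 MPa (compressive)

Free thermal elongation = αΔT L = 23.6×10⁻⁶ × 47 × 1200 = 1.331 mm.
After closing the 0.69 mm clearance, 1.331 − 0.69 = 0.641 mm of expansion remains to be suppressed by the wall.
Compatibility: PL/(AE) = 0.641 mm, so σ = P/A = E × (0.641/1200) = 38.46 MPa.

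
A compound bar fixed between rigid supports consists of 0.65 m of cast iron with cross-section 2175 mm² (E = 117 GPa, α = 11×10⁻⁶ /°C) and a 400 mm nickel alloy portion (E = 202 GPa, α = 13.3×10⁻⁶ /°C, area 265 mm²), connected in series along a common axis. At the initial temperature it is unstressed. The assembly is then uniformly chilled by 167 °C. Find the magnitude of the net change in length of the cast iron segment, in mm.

|ΔL| ≈ 0.664 mm

Free thermal contraction of the whole bar: Σ αᵢΔT Lᵢ = 11×10⁻⁶×167×650 + 13.3×10⁻⁶×167×400 = 2.082 mm.
Since the ends are fixed, an axial force P builds up, equal in every segment, with P · Σ Lᵢ/(AᵢEᵢ) = δ_free.
The series flexibility is Σ Lᵢ/(AᵢEᵢ) = 650/(2175×117×10³) + 400/(265×202×10³) = 1.003×10⁻⁵ mm/N.
P = 2.082 / 1.003×10⁻⁵ = 207700 N = 207.7 kN, tensile.
For the cast iron segment, free thermal change = 11×10⁻⁶×167×650 = 1.194 mm and elastic change from P = 207700×650/(2175×117×10³) = 0.5305 mm; these oppose, so the net change is 0.664 mm (segment shortens).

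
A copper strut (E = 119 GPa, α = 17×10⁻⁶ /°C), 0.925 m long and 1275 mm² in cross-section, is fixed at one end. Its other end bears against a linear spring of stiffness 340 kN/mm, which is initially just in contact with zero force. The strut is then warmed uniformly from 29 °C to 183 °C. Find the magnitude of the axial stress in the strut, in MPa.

Free thermal expansion: δ_free = αΔT L = 17×10⁻⁶ × 154 × 925 = 2.422 mm.
Let P be the compressive force at the spring. The strut shortens elastically by PL/(AE) and the spring compresses by P/k; together these equal δ_free.
P [ L/(AE) + 1/k ] = δ_free → P [ 925/(1275×119×10³) + 1/(340×10³) ] = 2.422.
P = 2.422 / 9.038×10⁻⁶ = 267900 N.
σ = P/A = 267900/1275 = 210.2 MPa.

σ ≈ 210 MPa (compressive)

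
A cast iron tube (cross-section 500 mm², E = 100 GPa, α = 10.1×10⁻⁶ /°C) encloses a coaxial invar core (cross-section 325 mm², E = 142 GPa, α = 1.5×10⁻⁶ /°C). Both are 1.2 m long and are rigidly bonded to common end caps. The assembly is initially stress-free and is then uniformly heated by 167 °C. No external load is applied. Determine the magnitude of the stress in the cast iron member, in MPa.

Both members must finish at the same length. With the larger α, the cast iron tends to over-expand; the plates restrain it, putting the cast iron in compression and the invar in tension. With no external load the two internal forces are equal and opposite, magnitude P.
Compatibility of the two members (thermal + elastic change equal): (α₁ − α₂)ΔT = P·[1/(A₁E₁) + 1/(A₂E₂)].
|α₁ − α₂|·ΔT = 8.6×10⁻⁶ × 167 = 0.001436.
1/(A₁E₁) + 1/(A₂E₂) = 1/(500×100×10³) + 1/(325×142×10³) = 4.167×10⁻⁸ N⁻¹.
So P = 0.001436 / 4.167×10⁻⁸ = 34.47 kN.
σ_{cast iron} = P/A₁ = 34470/500 = 68.93 MPa, compressive.

σ ≈ 68.9 MPa (compressive)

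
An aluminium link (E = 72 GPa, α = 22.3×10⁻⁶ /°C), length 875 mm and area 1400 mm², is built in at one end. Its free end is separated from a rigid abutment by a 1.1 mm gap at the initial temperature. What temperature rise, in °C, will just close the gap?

Contact occurs when the free expansion equals the gap: αΔT L = 1.1 mm.
ΔT = 1.1 / (22.3×10⁻⁶ × 875) = 56.37 °C.

ΔT ≈ 56.4 °C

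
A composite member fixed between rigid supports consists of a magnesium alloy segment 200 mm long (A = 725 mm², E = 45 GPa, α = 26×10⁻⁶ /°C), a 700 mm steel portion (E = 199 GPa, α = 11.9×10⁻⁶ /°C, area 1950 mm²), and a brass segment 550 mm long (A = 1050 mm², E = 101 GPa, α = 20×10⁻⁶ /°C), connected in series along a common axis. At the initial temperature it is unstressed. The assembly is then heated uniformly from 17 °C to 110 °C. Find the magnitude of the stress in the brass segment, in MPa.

With the walls removed the bar would change length by δ_free = Σ αᵢΔT Lᵢ = 26×10⁻⁶×93×200 + 11.9×10⁻⁶×93×700 + 20×10⁻⁶×93×550 = 2.281 mm.
The rigid supports impose zero overall length change; the single axial force P common to all segments must satisfy P Σ Lᵢ/(AᵢEᵢ) = δ_free.
Σ Lᵢ/(AᵢEᵢ) = 200/(725×45×10³) + 700/(1950×199×10³) + 550/(1050×101×10³) = 1.312×10⁻⁵ mm/N.
Hence P = δ_free / Σ(L/AE) = 2.281/1.312×10⁻⁵ = 173.9 kN (compressive).
σ_{brass} = P / A = 173900 / 1050 = 165.6 MPa.

σ ≈ 166 MPa (compressive)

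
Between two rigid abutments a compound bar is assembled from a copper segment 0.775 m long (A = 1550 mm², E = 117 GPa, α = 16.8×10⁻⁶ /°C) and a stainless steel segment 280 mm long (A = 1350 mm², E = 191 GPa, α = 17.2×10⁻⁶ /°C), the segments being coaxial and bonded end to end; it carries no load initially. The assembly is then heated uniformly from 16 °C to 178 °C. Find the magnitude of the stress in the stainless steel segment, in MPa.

If the supports were absent, the total length change would be Σ αᵢΔT Lᵢ = 16.8×10⁻⁶×162×775 + 17.2×10⁻⁶×162×280 = 2.889 mm.
The walls prevent any net length change, so an axial force P (same in every segment) develops. Compatibility: P · Σ Lᵢ/(AᵢEᵢ) = δ_free.
The series flexibility is Σ Lᵢ/(AᵢEᵢ) = 775/(1550×117×10³) + 280/(1350×191×10³) = 5.359×10⁻⁶ mm/N.
So P = 2.889 / 5.359×10⁻⁶ = 539.1 kN, compressive.
σ_{stainless steel} = P / A = 539100 / 1350 = 399.4 MPa.

σ ≈ 399 MPa (compressive)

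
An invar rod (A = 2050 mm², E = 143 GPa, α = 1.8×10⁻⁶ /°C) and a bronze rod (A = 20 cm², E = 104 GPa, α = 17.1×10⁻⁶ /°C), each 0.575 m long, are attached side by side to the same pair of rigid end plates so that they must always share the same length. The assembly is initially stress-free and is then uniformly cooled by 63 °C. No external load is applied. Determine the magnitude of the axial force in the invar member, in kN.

P ≈ 117 kN (compressive in the invar)

Both members must finish at the same length. With the larger α, the bronze tends to over-contract; the plates restrain it, putting the bronze in tension and the invar in compression. With no external load the two internal forces are equal and opposite, magnitude P.
Compatibility of the two members (thermal + elastic change equal): (α₁ − α₂)ΔT = P·[1/(A₁E₁) + 1/(A₂E₂)].
|α₁ − α₂|·ΔT = 15.3×10⁻⁶ × 63 = 0.0009639.
1/(A₁E₁) + 1/(A₂E₂) = 1/(2050×143×10³) + 1/(2000×104×10³) = 8.219×10⁻⁹ N⁻¹.
P = 0.0009639 / 8.219×10⁻⁹ = 117300 N = 117.3 kN.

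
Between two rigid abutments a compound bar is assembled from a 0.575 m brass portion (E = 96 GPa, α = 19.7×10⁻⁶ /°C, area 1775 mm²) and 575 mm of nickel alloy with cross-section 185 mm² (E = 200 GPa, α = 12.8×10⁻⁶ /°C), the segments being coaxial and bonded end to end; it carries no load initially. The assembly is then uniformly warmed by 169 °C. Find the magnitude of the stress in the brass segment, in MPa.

If the supports were absent, the total length change would be Σ αᵢΔT Lᵢ = 19.7×10⁻⁶×169×575 + 12.8×10⁻⁶×169×575 = 3.158 mm.
The walls prevent any net length change, so an axial force P (same in every segment) develops. Compatibility: P · Σ Lᵢ/(AᵢEᵢ) = δ_free.
The series flexibility is Σ Lᵢ/(AᵢEᵢ) = 575/(1775×96×10³) + 575/(185×200×10³) = 1.891×10⁻⁵ mm/N.
So P = 3.158 / 1.891×10⁻⁵ = 167 kN, compressive.
σ_{brass} = P / A = 167000 / 1775 = 94.07 MPa.

σ ≈ 94.1 MPa (compressive)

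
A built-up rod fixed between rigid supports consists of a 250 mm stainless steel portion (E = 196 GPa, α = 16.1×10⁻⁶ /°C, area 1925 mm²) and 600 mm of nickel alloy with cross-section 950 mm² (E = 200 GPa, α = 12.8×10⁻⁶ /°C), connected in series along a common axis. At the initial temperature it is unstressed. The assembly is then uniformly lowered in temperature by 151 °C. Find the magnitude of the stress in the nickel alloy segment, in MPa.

σ ≈ 487 MPa (tensile)

With the walls removed the bar would change length by δ_free = Σ αᵢΔT Lᵢ = 16.1×10⁻⁶×151×250 + 12.8×10⁻⁶×151×600 = 1.767 mm.
The walls prevent any net length change, so an axial force P (same in every segment) develops. Compatibility: P · Σ Lᵢ/(AᵢEᵢ) = δ_free.
The series flexibility is Σ Lᵢ/(AᵢEᵢ) = 250/(1925×196×10³) + 600/(950×200×10³) = 3.82×10⁻⁶ mm/N.
P = 1.767 / 3.82×10⁻⁶ = 462600 N = 462.6 kN, tensile.
σ_{nickel alloy} = P / A = 462600 / 950 = 487 MPa.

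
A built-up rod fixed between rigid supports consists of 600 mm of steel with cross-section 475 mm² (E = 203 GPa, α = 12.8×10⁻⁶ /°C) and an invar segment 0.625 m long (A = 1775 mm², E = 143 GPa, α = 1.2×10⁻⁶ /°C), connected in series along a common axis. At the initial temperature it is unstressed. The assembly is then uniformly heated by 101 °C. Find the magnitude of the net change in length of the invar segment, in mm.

|ΔL| ≈ 0.166 mm

If the supports were absent, the total length change would be Σ αᵢΔT Lᵢ = 12.8×10⁻⁶×101×600 + 1.2×10⁻⁶×101×625 = 0.8514 mm.
The walls prevent any net length change, so an axial force P (same in every segment) develops. Compatibility: P · Σ Lᵢ/(AᵢEᵢ) = δ_free.
The series flexibility is Σ Lᵢ/(AᵢEᵢ) = 600/(475×203×10³) + 625/(1775×143×10³) = 8.685×10⁻⁶ mm/N.
So P = 0.8514 / 8.685×10⁻⁶ = 98.04 kN, compressive.
For the invar segment, free thermal change = 1.2×10⁻⁶×101×625 = 0.07575 mm and elastic change from P = 98040×625/(1775×143×10³) = 0.2414 mm; these oppose, so the net change is 0.166 mm (segment shortens).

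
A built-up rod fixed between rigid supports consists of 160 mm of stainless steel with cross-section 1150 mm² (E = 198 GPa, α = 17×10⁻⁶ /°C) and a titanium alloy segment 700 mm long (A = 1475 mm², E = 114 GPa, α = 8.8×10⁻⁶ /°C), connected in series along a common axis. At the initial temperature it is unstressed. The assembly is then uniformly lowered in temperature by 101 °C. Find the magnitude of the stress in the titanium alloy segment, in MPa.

σ ≈ 125 MPa (tensile)

Free thermal contraction of the whole bar: Σ αᵢΔT Lᵢ = 17×10⁻⁶×101×160 + 8.8×10⁻⁶×101×700 = 0.8969 mm.
The rigid supports impose zero overall length change; the single axial force P common to all segments must satisfy P Σ Lᵢ/(AᵢEᵢ) = δ_free.
Σ Lᵢ/(AᵢEᵢ) = 160/(1150×198×10³) + 700/(1475×114×10³) = 4.866×10⁻⁶ mm/N.
So P = 0.8969 / 4.866×10⁻⁶ = 184.3 kN, tensile.
σ_{titanium alloy} = P / A = 184300 / 1475 = 125 MPa.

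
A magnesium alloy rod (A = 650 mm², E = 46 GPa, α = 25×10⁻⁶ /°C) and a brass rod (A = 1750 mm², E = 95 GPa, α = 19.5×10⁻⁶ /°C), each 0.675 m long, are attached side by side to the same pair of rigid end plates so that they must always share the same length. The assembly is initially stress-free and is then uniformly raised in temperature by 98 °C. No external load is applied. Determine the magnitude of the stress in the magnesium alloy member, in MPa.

σ ≈ 21 MPa (compressive)

The magnesium alloy has the larger α, so on heating it would change length more than the brass if both were free. The rigid plates force a common final length, so the magnesium alloy is put into compression and the brass into tension, with equal and opposite forces P (no external load).
Compatibility of the two members (thermal + elastic change equal): (α₁ − α₂)ΔT = P·[1/(A₁E₁) + 1/(A₂E₂)].
|α₁ − α₂|·ΔT = 5.5×10⁻⁶ × 98 = 0.000539.
1/(A₁E₁) + 1/(A₂E₂) = 1/(650×46×10³) + 1/(1750×95×10³) = 3.946×10⁻⁸ N⁻¹.
P = 0.000539 / 3.946×10⁻⁸ = 13660 N = 13.66 kN.
σ_{magnesium alloy} = P/A₁ = 13660/650 = 21.01 MPa, compressive.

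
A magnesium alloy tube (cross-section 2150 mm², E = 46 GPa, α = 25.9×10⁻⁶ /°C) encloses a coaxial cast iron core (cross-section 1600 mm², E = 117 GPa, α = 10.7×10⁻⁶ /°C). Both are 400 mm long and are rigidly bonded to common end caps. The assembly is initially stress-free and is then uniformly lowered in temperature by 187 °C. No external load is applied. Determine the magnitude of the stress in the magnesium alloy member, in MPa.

Equilibrium of a rigid end plate with no external load gives equal and opposite internal forces ±P in the two members. Since α_{magnesium alloy} > α_{cast iron}, cooling drives the magnesium alloy into tension and the cast iron into compression.
Compatibility of the two members (thermal + elastic change equal): (α₁ − α₂)ΔT = P·[1/(A₁E₁) + 1/(A₂E₂)].
|α₁ − α₂|·ΔT = 15.2×10⁻⁶ × 187 = 0.002842.
1/(A₁E₁) + 1/(A₂E₂) = 1/(2150×46×10³) + 1/(1600×117×10³) = 1.545×10⁻⁸ N⁻¹.
So P = 0.002842 / 1.545×10⁻⁸ = 183.9 kN.
σ_{magnesium alloy} = P/A₁ = 183900/2150 = 85.55 MPa, tensile.

σ ≈ 85.6 MPa (tensile)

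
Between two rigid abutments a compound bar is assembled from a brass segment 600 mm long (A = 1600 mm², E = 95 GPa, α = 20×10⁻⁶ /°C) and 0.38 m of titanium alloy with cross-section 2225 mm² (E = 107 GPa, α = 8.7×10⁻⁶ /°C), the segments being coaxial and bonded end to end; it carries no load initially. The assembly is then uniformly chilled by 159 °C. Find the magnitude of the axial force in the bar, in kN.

P ≈ 439 kN (tensile)

If the supports were absent, the total length change would be Σ αᵢΔT Lᵢ = 20×10⁻⁶×159×600 + 8.7×10⁻⁶×159×380 = 2.434 mm.
The rigid supports impose zero overall length change; the single axial force P common to all segments must satisfy P Σ Lᵢ/(AᵢEᵢ) = δ_free.
The series flexibility is Σ Lᵢ/(AᵢEᵢ) = 600/(1600×95×10³) + 380/(2225×107×10³) = 5.544×10⁻⁶ mm/N.
Hence P = δ_free / Σ(L/AE) = 2.434/5.544×10⁻⁶ = 439 kN (tensile).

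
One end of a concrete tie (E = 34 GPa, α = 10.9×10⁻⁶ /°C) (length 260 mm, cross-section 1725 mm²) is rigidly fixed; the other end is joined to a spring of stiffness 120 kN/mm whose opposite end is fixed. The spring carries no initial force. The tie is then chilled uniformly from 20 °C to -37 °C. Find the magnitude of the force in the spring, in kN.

The unrestrained thermal change is αΔT L = 10.9×10⁻⁶ × 57 × 260 = 0.1615 mm.
Let P be the tensile force in the spring. The tie extends elastically by PL/(AE) and the spring stretches by P/k; together these equal δ_free.
So P = δ_free / [L/(AE) + 1/k] = 0.1615 / [ 260/(1725×34×10³) + 1/(120×10³) ].
P = 0.1615 / 1.277×10⁻⁵ = 12650 N.

P ≈ 12.7 kN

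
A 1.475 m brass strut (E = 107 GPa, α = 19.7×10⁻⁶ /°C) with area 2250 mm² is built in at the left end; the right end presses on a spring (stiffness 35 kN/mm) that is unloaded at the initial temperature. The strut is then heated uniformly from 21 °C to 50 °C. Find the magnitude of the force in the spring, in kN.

P ≈ 24.3 kN

If the spring were absent the strut would lengthen by αΔT L = 19.7×10⁻⁶ × 29 × 1475 = 0.8427 mm.
Let P be the compressive force at the spring. The strut shortens elastically by PL/(AE) and the spring compresses by P/k; together these equal δ_free.
P [ L/(AE) + 1/k ] = δ_free → P [ 1475/(2250×107×10³) + 1/(35×10³) ] = 0.8427.
P = 0.8427 / 3.47×10⁻⁵ = 24290 N.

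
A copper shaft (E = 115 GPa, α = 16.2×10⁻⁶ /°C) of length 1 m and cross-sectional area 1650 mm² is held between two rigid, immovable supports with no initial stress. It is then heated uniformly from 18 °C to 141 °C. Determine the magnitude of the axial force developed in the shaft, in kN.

The ends cannot move, so σ = EαΔT = 115×10³ × 16.2×10⁻⁶ × 123 = 229.1 MPa.
Axial force P = σA = 229.1 × 1650 = 378100 N = 378.1 kN, compressive.

P ≈ 378 kN (compressive)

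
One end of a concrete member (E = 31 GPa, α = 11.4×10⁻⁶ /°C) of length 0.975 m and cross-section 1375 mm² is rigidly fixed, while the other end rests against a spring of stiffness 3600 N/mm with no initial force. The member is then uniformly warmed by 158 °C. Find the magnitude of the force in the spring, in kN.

P ≈ 5.84 kN

If the spring were absent the member would lengthen by αΔT L = 11.4×10⁻⁶ × 158 × 975 = 1.756 mm.
With a force P in the spring, the elastic change of the member is PL/(AE) and that of the spring is P/k; compatibility requires their sum to equal δ_free.
P [ L/(AE) + 1/k ] = δ_free → P [ 975/(1375×31×10³) + 1/(3600) ] = 1.756.
P = 1.756 / 0.0003007 = 5841 N.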